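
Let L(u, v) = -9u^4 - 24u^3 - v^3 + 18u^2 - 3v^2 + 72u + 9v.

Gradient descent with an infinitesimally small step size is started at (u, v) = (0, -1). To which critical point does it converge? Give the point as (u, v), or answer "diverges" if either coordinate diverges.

L is separable, so gradient descent decouples: u follows -∂L/∂u, v follows -∂L/∂v.
∂L/∂u = -36(u - 1)(u + 1)(u + 2); at u=0 this is 72, so u decreases.
∂L/∂v = -3(v - 1)(v + 3); at v=-1 this is 12, so v decreases.
u converges to its nearest critical value -1 (a local min of the u-part); v converges to -3. The iterate converges to (-1, -3).

(-1, -3)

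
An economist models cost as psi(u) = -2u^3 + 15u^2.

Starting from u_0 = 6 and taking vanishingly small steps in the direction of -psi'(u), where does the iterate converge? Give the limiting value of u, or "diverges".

diverges

psi'(u) = -6u(u - 5), so psi'(6) = -36.
Gradient descent moves in the -psi' direction, i.e. u is increasing.
There is no critical point above u=6, and psi' keeps the same sign, so the iterate runs off to +∞.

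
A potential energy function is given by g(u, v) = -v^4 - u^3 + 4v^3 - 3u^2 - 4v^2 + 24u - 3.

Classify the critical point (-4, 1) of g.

The mixed partial ∂²g/∂u∂v is 0, so the Hessian at any point is diag(g_uu, g_vv) = diag(-6(u + 1), 4(-3v^2 + 6v - 2)).
At (-4, 1): H = diag(18, 4).
Both eigenvalues are positive, so H is positive definite: a local minimum.

local minimum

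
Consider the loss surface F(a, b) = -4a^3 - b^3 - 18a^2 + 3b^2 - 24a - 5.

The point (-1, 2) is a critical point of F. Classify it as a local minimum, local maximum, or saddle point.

The mixed partial ∂²F/∂a∂b is 0, so the Hessian at any point is diag(F_aa, F_bb) = diag(-12(2a + 3), 6(-b + 1)).
At (-1, 2): H = diag(-12, -6).
Both eigenvalues are negative, so H is negative definite: a local maximum.

local maximum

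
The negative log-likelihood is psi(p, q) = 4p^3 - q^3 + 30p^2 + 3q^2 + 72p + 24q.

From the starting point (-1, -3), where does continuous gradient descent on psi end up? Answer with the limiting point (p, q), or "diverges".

(-2, -2)

psi is separable, so gradient descent decouples: p follows -∂psi/∂p, q follows -∂psi/∂q.
∂psi/∂p = 12(p + 2)(p + 3); at p=-1 this is 24, so p decreases.
∂psi/∂q = -3(q - 4)(q + 2); at q=-3 this is -21, so q increases.
p converges to its nearest critical value -2 (a local min of the p-part); q converges to -2. The iterate converges to (-2, -2).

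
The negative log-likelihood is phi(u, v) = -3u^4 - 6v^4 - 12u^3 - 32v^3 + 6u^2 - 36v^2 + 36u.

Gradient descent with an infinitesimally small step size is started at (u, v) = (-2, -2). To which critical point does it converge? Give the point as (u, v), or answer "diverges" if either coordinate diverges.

(-1, -1)

phi is separable, so gradient descent decouples: u follows -∂phi/∂u, v follows -∂phi/∂v.
∂phi/∂u = -12(u - 1)(u + 1)(u + 3); at u=-2 this is -36, so u increases.
∂phi/∂v = -24v(v + 1)(v + 3); at v=-2 this is -48, so v increases.
u converges to its nearest critical value -1 (a local min of the u-part); v converges to -1. The iterate converges to (-1, -1).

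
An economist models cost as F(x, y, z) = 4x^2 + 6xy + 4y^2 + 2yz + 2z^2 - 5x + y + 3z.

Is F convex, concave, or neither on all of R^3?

F is quadratic, so its Hessian is the constant matrix H = [[8, 6, 0], [6, 8, 2], [0, 2, 4]].
Leading principal minors: 8, 28, 80.
All positive ⇒ H ≻ 0 ⇒ convex.

convex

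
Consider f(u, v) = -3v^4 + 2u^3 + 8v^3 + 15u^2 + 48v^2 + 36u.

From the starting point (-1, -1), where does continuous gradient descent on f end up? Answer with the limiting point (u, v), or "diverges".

f is separable, so gradient descent decouples: u follows -∂f/∂u, v follows -∂f/∂v.
∂f/∂u = 6(u + 2)(u + 3); at u=-1 this is 12, so u decreases.
∂f/∂v = -12v(v - 4)(v + 2); at v=-1 this is -60, so v increases.
u converges to its nearest critical value -2 (a local min of the u-part); v converges to 0. The iterate converges to (-2, 0).

(-2, 0)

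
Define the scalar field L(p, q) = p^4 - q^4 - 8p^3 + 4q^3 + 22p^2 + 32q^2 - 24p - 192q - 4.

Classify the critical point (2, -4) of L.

The mixed partial ∂²L/∂p∂q is 0, so the Hessian at any point is diag(L_pp, L_qq) = diag(4(3p^2 - 12p + 11), 4(-3q^2 + 6q + 16)).
At (2, -4): H = diag(-4, -224).
Both eigenvalues are negative, so H is negative definite: a local maximum.

local maximum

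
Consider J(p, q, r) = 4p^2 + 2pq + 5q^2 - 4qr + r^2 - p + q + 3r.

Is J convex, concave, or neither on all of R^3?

J is quadratic, so its Hessian is the constant matrix H = [[8, 2, 0], [2, 10, -4], [0, -4, 2]].
Leading principal minors: 8, 76, 24.
All positive ⇒ H ≻ 0 ⇒ convex.

convex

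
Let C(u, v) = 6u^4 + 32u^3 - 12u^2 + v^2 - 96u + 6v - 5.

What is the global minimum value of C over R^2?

-334

C(u,v) separates as P(u) + Q(v) − 5, so its minimum is min P + min Q − 5.
P'(u) = 24(u - 1)(u + 1)(u + 4) vanishes at u ∈ {-4, -1, 1}; Q'(v) = 2v + 6 vanishes at v ∈ {-3}.
Local minima of P (where P''>0): P(-4)=-320, P(1)=-70. Local minima of Q: Q(-3)=-9.
So the global minimum of C is P(-4) + Q(-3) − 5 = -320 − 9 − 5 = -334, attained at (-4, -3).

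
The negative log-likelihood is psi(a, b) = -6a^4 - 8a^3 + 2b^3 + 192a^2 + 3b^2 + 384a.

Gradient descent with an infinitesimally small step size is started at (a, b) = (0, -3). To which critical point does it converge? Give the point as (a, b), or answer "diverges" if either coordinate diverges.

psi is separable, so gradient descent decouples: a follows -∂psi/∂a, b follows -∂psi/∂b.
∂psi/∂a = -24(a - 4)(a + 1)(a + 4); at a=0 this is 384, so a decreases.
∂psi/∂b = 6b(b + 1); at b=-3 this is 36, so b decreases.
The b-coordinate has no critical point in that direction and runs off to infinity.

diverges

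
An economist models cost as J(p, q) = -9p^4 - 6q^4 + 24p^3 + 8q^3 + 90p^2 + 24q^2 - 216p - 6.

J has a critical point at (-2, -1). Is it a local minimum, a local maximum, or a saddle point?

local maximum

The mixed partial ∂²J/∂p∂q is 0, so the Hessian at any point is diag(J_pp, J_qq) = diag(36(-3p^2 + 4p + 5), 24(-3q^2 + 2q + 2)).
At (-2, -1): H = diag(-540, -72).
Both eigenvalues are negative, so H is negative definite: a local maximum.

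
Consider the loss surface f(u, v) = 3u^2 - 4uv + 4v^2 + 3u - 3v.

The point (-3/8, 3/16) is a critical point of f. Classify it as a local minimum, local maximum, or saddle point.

The Hessian of f is constant: H = [[6, -4], [-4, 8]].
det(H) = 6·8 − (-4)² = 32.
det(H) > 0 and tr(H) = 14 > 0, so H is positive definite and the point is a local minimum.

local minimum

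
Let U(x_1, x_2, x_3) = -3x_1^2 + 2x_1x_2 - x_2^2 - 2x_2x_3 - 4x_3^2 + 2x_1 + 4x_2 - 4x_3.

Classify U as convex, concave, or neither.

concave

U is quadratic, so its Hessian is the constant matrix H = [[-6, 2, 0], [2, -2, -2], [0, -2, -8]].
Leading principal minors: -6, 8, -40.
Signs alternate −, +, − ⇒ H ≺ 0 ⇒ concave.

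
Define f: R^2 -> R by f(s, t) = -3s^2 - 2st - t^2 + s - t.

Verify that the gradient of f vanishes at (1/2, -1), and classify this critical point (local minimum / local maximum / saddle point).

local maximum

∇f = (-6s - 2t + 1, -2s - 2t - 1); substituting (1/2, -1) gives ∇f = (0, 0), so (1/2, -1) is indeed a critical point.
The Hessian of f is constant: H = [[-6, -2], [-2, -2]].
det(H) = (-6)·(-2) − (-2)² = 8.
det(H) > 0 and tr(H) = -8 < 0, so H is negative definite and the point is a local maximum.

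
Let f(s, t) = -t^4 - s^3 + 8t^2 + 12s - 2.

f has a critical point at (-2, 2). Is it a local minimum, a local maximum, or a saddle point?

The mixed partial ∂²f/∂s∂t is 0, so the Hessian at any point is diag(f_ss, f_tt) = diag(-6s, 4(-3t^2 + 4)).
At (-2, 2): H = diag(12, -32).
The eigenvalues have opposite signs, so H is indefinite: a saddle point.

saddle point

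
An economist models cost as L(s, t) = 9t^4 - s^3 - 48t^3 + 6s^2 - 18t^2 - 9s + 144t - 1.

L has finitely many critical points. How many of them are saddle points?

3

L separates as a function of s plus a function of t, so ∇L=0 decouples.
∂L/∂s = -3(s - 3)(s - 1) = 0 at s ∈ {1, 3}; ∂L/∂t = 36(t - 4)(t - 1)(t + 1) = 0 at t ∈ {-1, 1, 4}.
The Hessian is diagonal: diag(L_ss, L_tt). Second derivatives: L_ss(1)=6, L_ss(3)=-6; L_tt(-1)=360, L_tt(1)=-216, L_tt(4)=540.
Saddle points occur where the two diagonal entries have opposite signs: (1, 1), (3, -1), (3, 4). Count: 3.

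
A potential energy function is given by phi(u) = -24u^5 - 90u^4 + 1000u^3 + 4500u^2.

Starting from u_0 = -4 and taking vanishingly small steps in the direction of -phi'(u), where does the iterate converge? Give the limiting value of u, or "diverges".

-5

phi'(u) = -120u(u - 5)(u + 3)(u + 5), so phi'(-4) = 4320.
Gradient descent moves in the -phi' direction, i.e. u is decreasing.
The nearest critical point in that direction is u = -5, where phi'' = 12000 > 0 (a local minimum). The iterate converges there.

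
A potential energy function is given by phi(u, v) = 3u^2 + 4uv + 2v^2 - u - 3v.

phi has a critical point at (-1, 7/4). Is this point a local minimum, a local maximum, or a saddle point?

local minimum

The Hessian of phi is constant: H = [[6, 4], [4, 4]].
det(H) = 6·4 − 4² = 8.
det(H) > 0 and tr(H) = 10 > 0, so H is positive definite and the point is a local minimum.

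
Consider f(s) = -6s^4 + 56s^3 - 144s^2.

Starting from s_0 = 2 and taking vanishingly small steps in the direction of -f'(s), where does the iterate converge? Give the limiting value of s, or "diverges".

f'(s) = -24s(s - 4)(s - 3), so f'(2) = -96.
Gradient descent moves in the -f' direction, i.e. s is increasing.
The nearest critical point in that direction is s = 3, where f'' = 72 > 0 (a local minimum). The iterate converges there.

3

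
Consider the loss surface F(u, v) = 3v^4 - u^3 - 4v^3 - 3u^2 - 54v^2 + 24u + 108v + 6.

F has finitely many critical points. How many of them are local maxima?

1

F separates as a function of u plus a function of v, so ∇F=0 decouples.
∂F/∂u = -3(u - 2)(u + 4) = 0 at u ∈ {-4, 2}; ∂F/∂v = 12(v - 3)(v - 1)(v + 3) = 0 at v ∈ {-3, 1, 3}.
The Hessian is diagonal: diag(F_uu, F_vv). Second derivatives: F_uu(-4)=18, F_uu(2)=-18; F_vv(-3)=288, F_vv(1)=-96, F_vv(3)=144.
Local maxima occur where both diagonal entries negative: (2, 1). Count: 1.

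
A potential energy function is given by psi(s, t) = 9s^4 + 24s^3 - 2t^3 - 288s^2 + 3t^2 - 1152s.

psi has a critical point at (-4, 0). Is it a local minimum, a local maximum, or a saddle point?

The mixed partial ∂²psi/∂s∂t is 0, so the Hessian at any point is diag(psi_ss, psi_tt) = diag(36(3s^2 + 4s - 16), 6(-2t + 1)).
At (-4, 0): H = diag(576, 6).
Both eigenvalues are positive, so H is positive definite: a local minimum.

local minimum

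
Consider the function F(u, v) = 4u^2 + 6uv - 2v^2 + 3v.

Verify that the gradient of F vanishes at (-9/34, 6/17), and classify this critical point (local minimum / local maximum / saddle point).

∇F = (8u + 6v, 6u - 4v + 3); substituting (-9/34, 6/17) gives ∇F = (0, 0), so (-9/34, 6/17) is indeed a critical point.
The Hessian of F is constant: H = [[8, 6], [6, -4]].
det(H) = 8·(-4) − 6² = -68.
Since det(H) < 0, H is indefinite and the critical point is a saddle point.

saddle point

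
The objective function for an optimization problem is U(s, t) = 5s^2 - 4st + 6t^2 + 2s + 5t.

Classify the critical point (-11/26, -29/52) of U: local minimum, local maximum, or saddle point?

local minimum

The Hessian of U is constant: H = [[10, -4], [-4, 12]].
det(H) = 10·12 − (-4)² = 104.
det(H) > 0 and tr(H) = 22 > 0, so H is positive definite and the point is a local minimum.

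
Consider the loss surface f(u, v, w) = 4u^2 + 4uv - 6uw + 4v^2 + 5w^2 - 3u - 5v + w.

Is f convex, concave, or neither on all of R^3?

f is quadratic, so its Hessian is the constant matrix H = [[8, 4, -6], [4, 8, 0], [-6, 0, 10]].
Leading principal minors: 8, 48, 192.
All positive ⇒ H ≻ 0 ⇒ convex.

convex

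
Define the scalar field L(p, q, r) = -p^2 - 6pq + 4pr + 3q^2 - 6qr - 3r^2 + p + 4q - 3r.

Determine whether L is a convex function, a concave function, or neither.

neither

L is quadratic, so its Hessian is the constant matrix H = [[-2, -6, 4], [-6, 6, -6], [4, -6, -6]].
Leading principal minors: -2, -48, 552.
Neither pattern holds ⇒ H is indefinite ⇒ neither convex nor concave.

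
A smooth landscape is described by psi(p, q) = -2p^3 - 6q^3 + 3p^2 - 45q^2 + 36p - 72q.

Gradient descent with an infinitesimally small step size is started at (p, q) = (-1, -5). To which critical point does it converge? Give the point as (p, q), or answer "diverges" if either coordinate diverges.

psi is separable, so gradient descent decouples: p follows -∂psi/∂p, q follows -∂psi/∂q.
∂psi/∂p = -6(p - 3)(p + 2); at p=-1 this is 24, so p decreases.
∂psi/∂q = -18(q + 1)(q + 4); at q=-5 this is -72, so q increases.
p converges to its nearest critical value -2 (a local min of the p-part); q converges to -4. The iterate converges to (-2, -4).

(-2, -4)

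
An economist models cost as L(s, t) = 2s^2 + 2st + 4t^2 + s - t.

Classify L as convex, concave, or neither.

L is quadratic, so its Hessian is the constant matrix H = [[4, 2], [2, 8]].
det(H) = 28, tr(H) = 12.
det(H) > 0 and tr(H) > 0, so H is positive definite everywhere: convex.

convex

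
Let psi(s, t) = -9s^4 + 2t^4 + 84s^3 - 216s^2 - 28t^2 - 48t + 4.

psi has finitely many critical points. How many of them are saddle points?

psi separates as a function of s plus a function of t, so ∇psi=0 decouples.
∂psi/∂s = -36s(s - 4)(s - 3) = 0 at s ∈ {0, 3, 4}; ∂psi/∂t = 8(t - 3)(t + 1)(t + 2) = 0 at t ∈ {-2, -1, 3}.
The Hessian is diagonal: diag(psi_ss, psi_tt). Second derivatives: psi_ss(0)=-432, psi_ss(3)=108, psi_ss(4)=-144; psi_tt(-2)=40, psi_tt(-1)=-32, psi_tt(3)=160.
Saddle points occur where the two diagonal entries have opposite signs: (0, -2), (0, 3), (3, -1), (4, -2), (4, 3). Count: 5.

5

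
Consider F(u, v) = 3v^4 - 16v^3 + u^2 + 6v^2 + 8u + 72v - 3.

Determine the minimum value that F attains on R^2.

-66

F(u,v) separates as P(u) + Q(v) − 3, so its minimum is min P + min Q − 3.
P'(u) = 2u + 8 vanishes at u ∈ {-4}; Q'(v) = 12(v - 3)(v - 2)(v + 1) vanishes at v ∈ {-1, 2, 3}.
Local minima of P (where P''>0): P(-4)=-16. Local minima of Q: Q(-1)=-47, Q(3)=81.
So the global minimum of F is P(-4) + Q(-1) − 3 = -16 − 47 − 3 = -66, attained at (-4, -1).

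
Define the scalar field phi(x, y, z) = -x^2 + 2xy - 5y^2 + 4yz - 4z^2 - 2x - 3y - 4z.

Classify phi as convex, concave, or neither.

concave

phi is quadratic, so its Hessian is the constant matrix H = [[-2, 2, 0], [2, -10, 4], [0, 4, -8]].
Leading principal minors: -2, 16, -96.
Signs alternate −, +, − ⇒ H ≺ 0 ⇒ concave.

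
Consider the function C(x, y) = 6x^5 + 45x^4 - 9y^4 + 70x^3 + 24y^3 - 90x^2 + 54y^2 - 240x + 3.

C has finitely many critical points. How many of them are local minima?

C separates as a function of x plus a function of y, so ∇C=0 decouples.
∂C/∂x = 30(x - 1)(x + 1)(x + 2)(x + 4) = 0 at x ∈ {-4, -2, -1, 1}; ∂C/∂y = -36y(y - 3)(y + 1) = 0 at y ∈ {-1, 0, 3}.
The Hessian is diagonal: diag(C_xx, C_yy). Second derivatives: C_xx(-4)=-900, C_xx(-2)=180, C_xx(-1)=-180, C_xx(1)=900; C_yy(-1)=-144, C_yy(0)=108, C_yy(3)=-432.
Local minima occur where both diagonal entries positive: (-2, 0), (1, 0). Count: 2.

2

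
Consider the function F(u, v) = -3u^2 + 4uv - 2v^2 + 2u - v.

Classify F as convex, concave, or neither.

concave

F is quadratic, so its Hessian is the constant matrix H = [[-6, 4], [4, -4]].
det(H) = 8, tr(H) = -10.
det(H) > 0 and tr(H) < 0, so H is negative definite everywhere: concave.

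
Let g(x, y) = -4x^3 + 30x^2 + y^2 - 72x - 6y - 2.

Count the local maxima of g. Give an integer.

0

g separates as a function of x plus a function of y, so ∇g=0 decouples.
∂g/∂x = -12(x - 3)(x - 2) = 0 at x ∈ {2, 3}; ∂g/∂y = 2(y - 3) = 0 at y ∈ {3}.
The Hessian is diagonal: diag(g_xx, g_yy). Second derivatives: g_xx(2)=12, g_xx(3)=-12; g_yy(3)=2.
Local maxima occur where both diagonal entries negative: none. Count: 0.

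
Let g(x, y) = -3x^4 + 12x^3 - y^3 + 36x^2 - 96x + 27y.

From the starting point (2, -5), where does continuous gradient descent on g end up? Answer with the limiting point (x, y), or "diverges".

(1, -3)

g is separable, so gradient descent decouples: x follows -∂g/∂x, y follows -∂g/∂y.
∂g/∂x = -12(x - 4)(x - 1)(x + 2); at x=2 this is 96, so x decreases.
∂g/∂y = -3(y - 3)(y + 3); at y=-5 this is -48, so y increases.
x converges to its nearest critical value 1 (a local min of the x-part); y converges to -3. The iterate converges to (1, -3).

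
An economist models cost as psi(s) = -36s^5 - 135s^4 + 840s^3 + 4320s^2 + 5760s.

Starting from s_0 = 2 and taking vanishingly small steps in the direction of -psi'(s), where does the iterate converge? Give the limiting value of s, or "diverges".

psi'(s) = -180(s - 4)(s + 1)(s + 2)(s + 4), so psi'(2) = 25920.
Gradient descent moves in the -psi' direction, i.e. s is decreasing.
The nearest critical point in that direction is s = -1, where psi'' = 2700 > 0 (a local minimum). The iterate converges there.

-1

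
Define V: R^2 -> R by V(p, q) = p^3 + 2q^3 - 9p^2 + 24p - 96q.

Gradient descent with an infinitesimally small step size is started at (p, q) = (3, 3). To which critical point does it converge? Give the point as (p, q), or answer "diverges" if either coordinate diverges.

V is separable, so gradient descent decouples: p follows -∂V/∂p, q follows -∂V/∂q.
∂V/∂p = 3(p - 4)(p - 2); at p=3 this is -3, so p increases.
∂V/∂q = 6(q - 4)(q + 4); at q=3 this is -42, so q increases.
p converges to its nearest critical value 4 (a local min of the p-part); q converges to 4. The iterate converges to (4, 4).

(4, 4)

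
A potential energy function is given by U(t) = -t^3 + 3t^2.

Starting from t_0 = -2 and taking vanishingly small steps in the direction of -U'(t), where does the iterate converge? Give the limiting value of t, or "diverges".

U'(t) = -3t(t - 2), so U'(-2) = -24.
Gradient descent moves in the -U' direction, i.e. t is increasing.
The nearest critical point in that direction is t = 0, where U'' = 6 > 0 (a local minimum). The iterate converges there.

0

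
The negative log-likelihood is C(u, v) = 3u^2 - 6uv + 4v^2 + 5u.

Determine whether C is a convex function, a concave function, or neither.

C is quadratic, so its Hessian is the constant matrix H = [[6, -6], [-6, 8]].
det(H) = 12, tr(H) = 14.
det(H) > 0 and tr(H) > 0, so H is positive definite everywhere: convex.

convex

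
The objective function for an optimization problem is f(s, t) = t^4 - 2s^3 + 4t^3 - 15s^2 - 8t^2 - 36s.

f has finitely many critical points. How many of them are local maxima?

f separates as a function of s plus a function of t, so ∇f=0 decouples.
∂f/∂s = -6(s + 2)(s + 3) = 0 at s ∈ {-3, -2}; ∂f/∂t = 4t(t - 1)(t + 4) = 0 at t ∈ {-4, 0, 1}.
The Hessian is diagonal: diag(f_ss, f_tt). Second derivatives: f_ss(-3)=6, f_ss(-2)=-6; f_tt(-4)=80, f_tt(0)=-16, f_tt(1)=20.
Local maxima occur where both diagonal entries negative: (-2, 0). Count: 1.

1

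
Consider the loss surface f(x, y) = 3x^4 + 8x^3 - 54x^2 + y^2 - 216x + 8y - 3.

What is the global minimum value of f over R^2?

f(x,y) separates as P(x) + Q(y) − 3, so its minimum is min P + min Q − 3.
P'(x) = 12(x - 3)(x + 2)(x + 3) vanishes at x ∈ {-3, -2, 3}; Q'(y) = 2y + 8 vanishes at y ∈ {-4}.
Local minima of P (where P''>0): P(-3)=189, P(3)=-675. Local minima of Q: Q(-4)=-16.
So the global minimum of f is P(3) + Q(-4) − 3 = -675 − 16 − 3 = -694, attained at (3, -4).

-694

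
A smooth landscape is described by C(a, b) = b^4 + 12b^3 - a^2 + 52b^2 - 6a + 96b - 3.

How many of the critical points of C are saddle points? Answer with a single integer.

2

C separates as a function of a plus a function of b, so ∇C=0 decouples.
∂C/∂a = -2(a + 3) = 0 at a ∈ {-3}; ∂C/∂b = 4(b + 2)(b + 3)(b + 4) = 0 at b ∈ {-4, -3, -2}.
The Hessian is diagonal: diag(C_aa, C_bb). Second derivatives: C_aa(-3)=-2; C_bb(-4)=8, C_bb(-3)=-4, C_bb(-2)=8.
Saddle points occur where the two diagonal entries have opposite signs: (-3, -4), (-3, -2). Count: 2.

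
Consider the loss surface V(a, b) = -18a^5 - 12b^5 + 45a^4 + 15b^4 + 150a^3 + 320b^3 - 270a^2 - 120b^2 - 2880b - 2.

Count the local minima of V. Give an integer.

V separates as a function of a plus a function of b, so ∇V=0 decouples.
∂V/∂a = -90a(a - 3)(a - 1)(a + 2) = 0 at a ∈ {-2, 0, 1, 3}; ∂V/∂b = -60(b - 4)(b - 2)(b + 2)(b + 3) = 0 at b ∈ {-3, -2, 2, 4}.
The Hessian is diagonal: diag(V_aa, V_bb). Second derivatives: V_aa(-2)=2700, V_aa(0)=-540, V_aa(1)=540, V_aa(3)=-2700; V_bb(-3)=2100, V_bb(-2)=-1440, V_bb(2)=2400, V_bb(4)=-5040.
Local minima occur where both diagonal entries positive: (-2, -3), (-2, 2), (1, -3), (1, 2). Count: 4.

4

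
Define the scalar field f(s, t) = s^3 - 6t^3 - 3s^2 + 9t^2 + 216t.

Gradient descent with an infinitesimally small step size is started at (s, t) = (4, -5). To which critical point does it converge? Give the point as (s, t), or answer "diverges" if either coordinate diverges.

f is separable, so gradient descent decouples: s follows -∂f/∂s, t follows -∂f/∂t.
∂f/∂s = 3s(s - 2); at s=4 this is 24, so s decreases.
∂f/∂t = -18(t - 4)(t + 3); at t=-5 this is -324, so t increases.
s converges to its nearest critical value 2 (a local min of the s-part); t converges to -3. The iterate converges to (2, -3).

(2, -3)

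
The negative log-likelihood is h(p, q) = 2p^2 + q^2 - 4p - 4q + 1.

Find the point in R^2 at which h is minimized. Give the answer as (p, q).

(1, 2)

h(p,q) separates as A(p) + B(q) + 1, so its minimum is min A + min B + 1.
A'(p) = 4p - 4 vanishes at p ∈ {1}; B'(q) = 2q - 4 vanishes at q ∈ {2}.
Local minima of A (where A''>0): A(1)=-2. Local minima of B: B(2)=-4.
So the global minimum of h is A(1) + B(2) + 1 = -2 − 4 + 1 = -5, attained at (1, 2).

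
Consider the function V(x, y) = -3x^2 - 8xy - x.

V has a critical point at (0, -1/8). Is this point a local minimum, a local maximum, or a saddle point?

The Hessian of V is constant: H = [[-6, -8], [-8, 0]].
det(H) = (-6)·0 − (-8)² = -64.
Since det(H) < 0, H is indefinite and the critical point is a saddle point.

saddle point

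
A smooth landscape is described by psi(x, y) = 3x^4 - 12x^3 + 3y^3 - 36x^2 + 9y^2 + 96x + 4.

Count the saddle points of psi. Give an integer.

psi separates as a function of x plus a function of y, so ∇psi=0 decouples.
∂psi/∂x = 12(x - 4)(x - 1)(x + 2) = 0 at x ∈ {-2, 1, 4}; ∂psi/∂y = 9y(y + 2) = 0 at y ∈ {-2, 0}.
The Hessian is diagonal: diag(psi_xx, psi_yy). Second derivatives: psi_xx(-2)=216, psi_xx(1)=-108, psi_xx(4)=216; psi_yy(-2)=-18, psi_yy(0)=18.
Saddle points occur where the two diagonal entries have opposite signs: (-2, -2), (1, 0), (4, -2). Count: 3.

3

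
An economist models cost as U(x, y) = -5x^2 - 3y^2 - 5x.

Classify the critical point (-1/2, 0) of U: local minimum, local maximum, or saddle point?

The Hessian of U is constant: H = [[-10, 0], [0, -6]].
det(H) = (-10)·(-6) − 0² = 60.
det(H) > 0 and tr(H) = -16 < 0, so H is negative definite and the point is a local maximum.

local maximum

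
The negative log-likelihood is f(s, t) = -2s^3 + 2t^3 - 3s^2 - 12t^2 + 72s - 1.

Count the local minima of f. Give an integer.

1

f separates as a function of s plus a function of t, so ∇f=0 decouples.
∂f/∂s = -6(s - 3)(s + 4) = 0 at s ∈ {-4, 3}; ∂f/∂t = 6t(t - 4) = 0 at t ∈ {0, 4}.
The Hessian is diagonal: diag(f_ss, f_tt). Second derivatives: f_ss(-4)=42, f_ss(3)=-42; f_tt(0)=-24, f_tt(4)=24.
Local minima occur where both diagonal entries positive: (-4, 4). Count: 1.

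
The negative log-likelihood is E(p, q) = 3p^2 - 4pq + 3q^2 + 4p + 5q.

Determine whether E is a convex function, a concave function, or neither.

E is quadratic, so its Hessian is the constant matrix H = [[6, -4], [-4, 6]].
det(H) = 20, tr(H) = 12.
det(H) > 0 and tr(H) > 0, so H is positive definite everywhere: convex.

convex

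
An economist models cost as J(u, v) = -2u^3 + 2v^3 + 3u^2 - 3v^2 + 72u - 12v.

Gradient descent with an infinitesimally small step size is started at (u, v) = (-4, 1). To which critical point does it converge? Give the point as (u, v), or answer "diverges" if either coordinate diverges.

(-3, 2)

J is separable, so gradient descent decouples: u follows -∂J/∂u, v follows -∂J/∂v.
∂J/∂u = -6(u - 4)(u + 3); at u=-4 this is -48, so u increases.
∂J/∂v = 6(v - 2)(v + 1); at v=1 this is -12, so v increases.
u converges to its nearest critical value -3 (a local min of the u-part); v converges to 2. The iterate converges to (-3, 2).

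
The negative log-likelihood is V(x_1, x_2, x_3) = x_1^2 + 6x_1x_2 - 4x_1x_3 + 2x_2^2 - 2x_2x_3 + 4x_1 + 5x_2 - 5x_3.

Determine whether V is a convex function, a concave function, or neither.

neither

V is quadratic, so its Hessian is the constant matrix H = [[2, 6, -4], [6, 4, -2], [-4, -2, 0]].
Leading principal minors: 2, -28, 24.
Neither pattern holds ⇒ H is indefinite ⇒ neither convex nor concave.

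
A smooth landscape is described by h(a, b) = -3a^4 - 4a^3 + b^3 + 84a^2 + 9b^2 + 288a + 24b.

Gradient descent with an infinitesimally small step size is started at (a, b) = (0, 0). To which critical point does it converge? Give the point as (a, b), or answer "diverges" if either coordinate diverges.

h is separable, so gradient descent decouples: a follows -∂h/∂a, b follows -∂h/∂b.
∂h/∂a = -12(a - 4)(a + 2)(a + 3); at a=0 this is 288, so a decreases.
∂h/∂b = 3(b + 2)(b + 4); at b=0 this is 24, so b decreases.
a converges to its nearest critical value -2 (a local min of the a-part); b converges to -2. The iterate converges to (-2, -2).

(-2, -2)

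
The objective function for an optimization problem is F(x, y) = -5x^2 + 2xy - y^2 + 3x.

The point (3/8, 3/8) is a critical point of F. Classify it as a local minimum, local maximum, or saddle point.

local maximum

The Hessian of F is constant: H = [[-10, 2], [2, -2]].
det(H) = (-10)·(-2) − 2² = 16.
det(H) > 0 and tr(H) = -12 < 0, so H is negative definite and the point is a local maximum.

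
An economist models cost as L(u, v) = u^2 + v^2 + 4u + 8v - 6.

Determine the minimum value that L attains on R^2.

L(u,v) separates as P(u) + Q(v) − 6, so its minimum is min P + min Q − 6.
P'(u) = 2u + 4 vanishes at u ∈ {-2}; Q'(v) = 2v + 8 vanishes at v ∈ {-4}.
Local minima of P (where P''>0): P(-2)=-4. Local minima of Q: Q(-4)=-16.
So the global minimum of L is P(-2) + Q(-4) − 6 = -4 − 16 − 6 = -26, attained at (-2, -4).

-26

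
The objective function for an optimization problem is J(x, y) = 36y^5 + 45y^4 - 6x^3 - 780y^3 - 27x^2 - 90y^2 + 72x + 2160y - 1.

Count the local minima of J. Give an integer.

2

J separates as a function of x plus a function of y, so ∇J=0 decouples.
∂J/∂x = -18(x - 1)(x + 4) = 0 at x ∈ {-4, 1}; ∂J/∂y = 180(y - 3)(y - 1)(y + 1)(y + 4) = 0 at y ∈ {-4, -1, 1, 3}.
The Hessian is diagonal: diag(J_xx, J_yy). Second derivatives: J_xx(-4)=90, J_xx(1)=-90; J_yy(-4)=-18900, J_yy(-1)=4320, J_yy(1)=-3600, J_yy(3)=10080.
Local minima occur where both diagonal entries positive: (-4, -1), (-4, 3). Count: 2.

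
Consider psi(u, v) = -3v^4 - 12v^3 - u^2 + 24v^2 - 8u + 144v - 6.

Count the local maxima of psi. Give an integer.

2

psi separates as a function of u plus a function of v, so ∇psi=0 decouples.
∂psi/∂u = -2(u + 4) = 0 at u ∈ {-4}; ∂psi/∂v = -12(v - 2)(v + 2)(v + 3) = 0 at v ∈ {-3, -2, 2}.
The Hessian is diagonal: diag(psi_uu, psi_vv). Second derivatives: psi_uu(-4)=-2; psi_vv(-3)=-60, psi_vv(-2)=48, psi_vv(2)=-240.
Local maxima occur where both diagonal entries negative: (-4, -3), (-4, 2). Count: 2.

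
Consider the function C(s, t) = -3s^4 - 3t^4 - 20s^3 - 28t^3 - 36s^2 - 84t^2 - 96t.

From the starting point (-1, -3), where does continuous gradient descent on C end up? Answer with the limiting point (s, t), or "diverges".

(-2, -2)

C is separable, so gradient descent decouples: s follows -∂C/∂s, t follows -∂C/∂t.
∂C/∂s = -12s(s + 2)(s + 3); at s=-1 this is 24, so s decreases.
∂C/∂t = -12(t + 1)(t + 2)(t + 4); at t=-3 this is -24, so t increases.
s converges to its nearest critical value -2 (a local min of the s-part); t converges to -2. The iterate converges to (-2, -2).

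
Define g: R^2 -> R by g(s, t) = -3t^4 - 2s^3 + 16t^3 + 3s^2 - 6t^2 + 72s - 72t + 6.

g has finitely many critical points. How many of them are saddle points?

g separates as a function of s plus a function of t, so ∇g=0 decouples.
∂g/∂s = -6(s - 4)(s + 3) = 0 at s ∈ {-3, 4}; ∂g/∂t = -12(t - 3)(t - 2)(t + 1) = 0 at t ∈ {-1, 2, 3}.
The Hessian is diagonal: diag(g_ss, g_tt). Second derivatives: g_ss(-3)=42, g_ss(4)=-42; g_tt(-1)=-144, g_tt(2)=36, g_tt(3)=-48.
Saddle points occur where the two diagonal entries have opposite signs: (-3, -1), (-3, 3), (4, 2). Count: 3.

3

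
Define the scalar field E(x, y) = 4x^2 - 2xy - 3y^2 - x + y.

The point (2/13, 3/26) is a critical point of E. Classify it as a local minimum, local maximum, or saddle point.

saddle point

The Hessian of E is constant: H = [[8, -2], [-2, -6]].
det(H) = 8·(-6) − (-2)² = -52.
Since det(H) < 0, H is indefinite and the critical point is a saddle point.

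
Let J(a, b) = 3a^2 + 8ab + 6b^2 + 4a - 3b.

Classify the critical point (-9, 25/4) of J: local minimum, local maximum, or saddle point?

local minimum

The Hessian of J is constant: H = [[6, 8], [8, 12]].
det(H) = 6·12 − 8² = 8.
det(H) > 0 and tr(H) = 18 > 0, so H is positive definite and the point is a local minimum.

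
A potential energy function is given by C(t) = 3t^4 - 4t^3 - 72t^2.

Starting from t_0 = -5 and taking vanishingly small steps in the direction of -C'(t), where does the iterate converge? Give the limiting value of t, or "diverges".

-3

C'(t) = 12t(t - 4)(t + 3), so C'(-5) = -1080.
Gradient descent moves in the -C' direction, i.e. t is increasing.
The nearest critical point in that direction is t = -3, where C'' = 252 > 0 (a local minimum). The iterate converges there.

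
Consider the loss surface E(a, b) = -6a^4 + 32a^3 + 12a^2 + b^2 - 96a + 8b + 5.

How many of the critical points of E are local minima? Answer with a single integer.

E separates as a function of a plus a function of b, so ∇E=0 decouples.
∂E/∂a = -24(a - 4)(a - 1)(a + 1) = 0 at a ∈ {-1, 1, 4}; ∂E/∂b = 2(b + 4) = 0 at b ∈ {-4}.
The Hessian is diagonal: diag(E_aa, E_bb). Second derivatives: E_aa(-1)=-240, E_aa(1)=144, E_aa(4)=-360; E_bb(-4)=2.
Local minima occur where both diagonal entries positive: (1, -4). Count: 1.

1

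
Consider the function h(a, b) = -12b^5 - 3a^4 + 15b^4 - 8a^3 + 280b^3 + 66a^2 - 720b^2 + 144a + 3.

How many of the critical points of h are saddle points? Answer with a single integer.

6

h separates as a function of a plus a function of b, so ∇h=0 decouples.
∂h/∂a = -12(a - 3)(a + 1)(a + 4) = 0 at a ∈ {-4, -1, 3}; ∂h/∂b = -60b(b - 3)(b - 2)(b + 4) = 0 at b ∈ {-4, 0, 2, 3}.
The Hessian is diagonal: diag(h_aa, h_bb). Second derivatives: h_aa(-4)=-252, h_aa(-1)=144, h_aa(3)=-336; h_bb(-4)=10080, h_bb(0)=-1440, h_bb(2)=720, h_bb(3)=-1260.
Saddle points occur where the two diagonal entries have opposite signs: (-4, -4), (-4, 2), (-1, 0), (-1, 3), (3, -4), (3, 2). Count: 6.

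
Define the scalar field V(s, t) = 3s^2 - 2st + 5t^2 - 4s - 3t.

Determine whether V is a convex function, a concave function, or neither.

V is quadratic, so its Hessian is the constant matrix H = [[6, -2], [-2, 10]].
det(H) = 56, tr(H) = 16.
det(H) > 0 and tr(H) > 0, so H is positive definite everywhere: convex.

convex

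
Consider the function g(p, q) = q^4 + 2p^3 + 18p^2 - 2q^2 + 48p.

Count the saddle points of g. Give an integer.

3

g separates as a function of p plus a function of q, so ∇g=0 decouples.
∂g/∂p = 6(p + 2)(p + 4) = 0 at p ∈ {-4, -2}; ∂g/∂q = 4q(q - 1)(q + 1) = 0 at q ∈ {-1, 0, 1}.
The Hessian is diagonal: diag(g_pp, g_qq). Second derivatives: g_pp(-4)=-12, g_pp(-2)=12; g_qq(-1)=8, g_qq(0)=-4, g_qq(1)=8.
Saddle points occur where the two diagonal entries have opposite signs: (-4, -1), (-4, 1), (-2, 0). Count: 3.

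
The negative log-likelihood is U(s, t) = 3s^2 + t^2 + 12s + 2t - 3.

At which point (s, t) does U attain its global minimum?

(-2, -1)

U(s,t) separates as P(s) + Q(t) − 3, so its minimum is min P + min Q − 3.
P'(s) = 6s + 12 vanishes at s ∈ {-2}; Q'(t) = 2(t + 1) vanishes at t ∈ {-1}.
Local minima of P (where P''>0): P(-2)=-12. Local minima of Q: Q(-1)=-1.
So the global minimum of U is P(-2) + Q(-1) − 3 = -12 − 1 − 3 = -16, attained at (-2, -1).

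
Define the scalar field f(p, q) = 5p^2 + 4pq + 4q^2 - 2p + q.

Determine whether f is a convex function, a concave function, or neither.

f is quadratic, so its Hessian is the constant matrix H = [[10, 4], [4, 8]].
det(H) = 64, tr(H) = 18.
det(H) > 0 and tr(H) > 0, so H is positive definite everywhere: convex.

convex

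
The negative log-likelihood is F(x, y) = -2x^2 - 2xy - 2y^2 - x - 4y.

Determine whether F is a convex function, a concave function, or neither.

F is quadratic, so its Hessian is the constant matrix H = [[-4, -2], [-2, -4]].
det(H) = 12, tr(H) = -8.
det(H) > 0 and tr(H) < 0, so H is negative definite everywhere: concave.

concave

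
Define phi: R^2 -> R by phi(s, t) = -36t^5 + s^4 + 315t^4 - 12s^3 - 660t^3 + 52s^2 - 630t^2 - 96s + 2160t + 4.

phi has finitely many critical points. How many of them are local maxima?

phi separates as a function of s plus a function of t, so ∇phi=0 decouples.
∂phi/∂s = 4(s - 4)(s - 3)(s - 2) = 0 at s ∈ {2, 3, 4}; ∂phi/∂t = -180(t - 4)(t - 3)(t - 1)(t + 1) = 0 at t ∈ {-1, 1, 3, 4}.
The Hessian is diagonal: diag(phi_ss, phi_tt). Second derivatives: phi_ss(2)=8, phi_ss(3)=-4, phi_ss(4)=8; phi_tt(-1)=7200, phi_tt(1)=-2160, phi_tt(3)=1440, phi_tt(4)=-2700.
Local maxima occur where both diagonal entries negative: (3, 1), (3, 4). Count: 2.

2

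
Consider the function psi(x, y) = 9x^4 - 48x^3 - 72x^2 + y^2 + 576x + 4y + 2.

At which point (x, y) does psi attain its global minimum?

psi(x,y) separates as P(x) + Q(y) + 2, so its minimum is min P + min Q + 2.
P'(x) = 36(x - 4)(x - 2)(x + 2) vanishes at x ∈ {-2, 2, 4}; Q'(y) = 2y + 4 vanishes at y ∈ {-2}.
Local minima of P (where P''>0): P(-2)=-912, P(4)=384. Local minima of Q: Q(-2)=-4.
So the global minimum of psi is P(-2) + Q(-2) + 2 = -912 − 4 + 2 = -914, attained at (-2, -2).

(-2, -2)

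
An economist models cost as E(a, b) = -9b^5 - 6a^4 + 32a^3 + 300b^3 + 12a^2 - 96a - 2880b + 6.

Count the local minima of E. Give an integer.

2

E separates as a function of a plus a function of b, so ∇E=0 decouples.
∂E/∂a = -24(a - 4)(a - 1)(a + 1) = 0 at a ∈ {-1, 1, 4}; ∂E/∂b = -45(b - 4)(b - 2)(b + 2)(b + 4) = 0 at b ∈ {-4, -2, 2, 4}.
The Hessian is diagonal: diag(E_aa, E_bb). Second derivatives: E_aa(-1)=-240, E_aa(1)=144, E_aa(4)=-360; E_bb(-4)=4320, E_bb(-2)=-2160, E_bb(2)=2160, E_bb(4)=-4320.
Local minima occur where both diagonal entries positive: (1, -4), (1, 2). Count: 2.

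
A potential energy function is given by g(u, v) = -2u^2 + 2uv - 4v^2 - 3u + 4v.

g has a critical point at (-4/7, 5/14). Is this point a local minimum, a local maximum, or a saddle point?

The Hessian of g is constant: H = [[-4, 2], [2, -8]].
det(H) = (-4)·(-8) − 2² = 28.
det(H) > 0 and tr(H) = -12 < 0, so H is negative definite and the point is a local maximum.

local maximum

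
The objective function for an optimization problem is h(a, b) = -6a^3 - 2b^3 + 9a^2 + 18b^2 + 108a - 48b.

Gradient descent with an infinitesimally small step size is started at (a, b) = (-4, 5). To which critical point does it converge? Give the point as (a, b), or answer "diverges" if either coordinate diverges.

h is separable, so gradient descent decouples: a follows -∂h/∂a, b follows -∂h/∂b.
∂h/∂a = -18(a - 3)(a + 2); at a=-4 this is -252, so a increases.
∂h/∂b = -6(b - 4)(b - 2); at b=5 this is -18, so b increases.
The b-coordinate has no critical point in that direction and runs off to infinity.

diverges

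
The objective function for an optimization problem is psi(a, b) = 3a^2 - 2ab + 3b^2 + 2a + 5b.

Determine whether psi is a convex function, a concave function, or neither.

convex

psi is quadratic, so its Hessian is the constant matrix H = [[6, -2], [-2, 6]].
det(H) = 32, tr(H) = 12.
det(H) > 0 and tr(H) > 0, so H is positive definite everywhere: convex.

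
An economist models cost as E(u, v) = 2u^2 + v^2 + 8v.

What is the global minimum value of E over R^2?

E(u,v) separates as P(u) + Q(v), so its minimum is min P + min Q.
P'(u) = 4u vanishes at u ∈ {0}; Q'(v) = 2v + 8 vanishes at v ∈ {-4}.
Local minima of P (where P''>0): P(0)=0. Local minima of Q: Q(-4)=-16.
So the global minimum of E is P(0) + Q(-4) = 0 − 16 = -16, attained at (0, -4).

-16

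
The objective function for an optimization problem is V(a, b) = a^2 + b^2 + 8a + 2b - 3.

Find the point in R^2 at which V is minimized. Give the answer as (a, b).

(-4, -1)

V(a,b) separates as P(a) + Q(b) − 3, so its minimum is min P + min Q − 3.
P'(a) = 2a + 8 vanishes at a ∈ {-4}; Q'(b) = 2b + 2 vanishes at b ∈ {-1}.
Local minima of P (where P''>0): P(-4)=-16. Local minima of Q: Q(-1)=-1.
So the global minimum of V is P(-4) + Q(-1) − 3 = -16 − 1 − 3 = -20, attained at (-4, -1).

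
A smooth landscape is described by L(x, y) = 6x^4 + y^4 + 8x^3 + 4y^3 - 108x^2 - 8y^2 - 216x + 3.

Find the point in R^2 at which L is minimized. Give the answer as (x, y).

L(x,y) separates as P(x) + Q(y) + 3, so its minimum is min P + min Q + 3.
P'(x) = 24(x - 3)(x + 1)(x + 3) vanishes at x ∈ {-3, -1, 3}; Q'(y) = 4y(y - 1)(y + 4) vanishes at y ∈ {-4, 0, 1}.
Local minima of P (where P''>0): P(-3)=-54, P(3)=-918. Local minima of Q: Q(-4)=-128, Q(1)=-3.
So the global minimum of L is P(3) + Q(-4) + 3 = -918 − 128 + 3 = -1043, attained at (3, -4).

(3, -4)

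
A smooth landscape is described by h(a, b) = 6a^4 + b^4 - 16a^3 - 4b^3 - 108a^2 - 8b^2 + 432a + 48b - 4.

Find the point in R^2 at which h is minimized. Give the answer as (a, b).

(-3, -2)

h(a,b) separates as P(a) + Q(b) − 4, so its minimum is min P + min Q − 4.
P'(a) = 24(a - 3)(a - 2)(a + 3) vanishes at a ∈ {-3, 2, 3}; Q'(b) = 4(b - 3)(b - 2)(b + 2) vanishes at b ∈ {-2, 2, 3}.
Local minima of P (where P''>0): P(-3)=-1350, P(3)=378. Local minima of Q: Q(-2)=-80, Q(3)=45.
So the global minimum of h is P(-3) + Q(-2) − 4 = -1350 − 80 − 4 = -1434, attained at (-3, -2).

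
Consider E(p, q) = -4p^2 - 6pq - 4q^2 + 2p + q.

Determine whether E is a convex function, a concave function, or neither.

concave

E is quadratic, so its Hessian is the constant matrix H = [[-8, -6], [-6, -8]].
det(H) = 28, tr(H) = -16.
det(H) > 0 and tr(H) < 0, so H is negative definite everywhere: concave.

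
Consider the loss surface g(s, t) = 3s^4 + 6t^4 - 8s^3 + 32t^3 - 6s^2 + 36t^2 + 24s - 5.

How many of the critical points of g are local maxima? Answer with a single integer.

1

g separates as a function of s plus a function of t, so ∇g=0 decouples.
∂g/∂s = 12(s - 2)(s - 1)(s + 1) = 0 at s ∈ {-1, 1, 2}; ∂g/∂t = 24t(t + 1)(t + 3) = 0 at t ∈ {-3, -1, 0}.
The Hessian is diagonal: diag(g_ss, g_tt). Second derivatives: g_ss(-1)=72, g_ss(1)=-24, g_ss(2)=36; g_tt(-3)=144, g_tt(-1)=-48, g_tt(0)=72.
Local maxima occur where both diagonal entries negative: (1, -1). Count: 1.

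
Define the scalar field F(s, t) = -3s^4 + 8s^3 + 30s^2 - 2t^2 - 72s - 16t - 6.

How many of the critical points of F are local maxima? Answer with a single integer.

F separates as a function of s plus a function of t, so ∇F=0 decouples.
∂F/∂s = -12(s - 3)(s - 1)(s + 2) = 0 at s ∈ {-2, 1, 3}; ∂F/∂t = -4(t + 4) = 0 at t ∈ {-4}.
The Hessian is diagonal: diag(F_ss, F_tt). Second derivatives: F_ss(-2)=-180, F_ss(1)=72, F_ss(3)=-120; F_tt(-4)=-4.
Local maxima occur where both diagonal entries negative: (-2, -4), (3, -4). Count: 2.

2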